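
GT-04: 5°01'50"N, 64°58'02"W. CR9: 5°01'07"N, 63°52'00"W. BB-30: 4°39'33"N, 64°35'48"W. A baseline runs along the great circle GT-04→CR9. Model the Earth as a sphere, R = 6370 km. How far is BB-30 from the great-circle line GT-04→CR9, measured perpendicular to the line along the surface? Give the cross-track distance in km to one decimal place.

GT-04: φ = +5.03056°, λ = -64.96722°
CR9: φ = +5.01861°, λ = -63.86667°
BB-30: φ = +4.65917°, λ = -64.59667°
δ₁₃ = central angle GT-04→BB-30 = 0.009140 rad  (haversine)
θ₁₃ = bearing GT-04→BB-30 = 135.151°,  θ₁₂ = bearing GT-04→CR9 = 90.576°
dₓₜ = R·arcsin(sin δ₁₃ · sin(θ₁₃ − θ₁₂)) = 6370·arcsin(0.00914·sin(44.575°)) = 40.864 km
|dₓₜ| = 40.864 km

40.9 km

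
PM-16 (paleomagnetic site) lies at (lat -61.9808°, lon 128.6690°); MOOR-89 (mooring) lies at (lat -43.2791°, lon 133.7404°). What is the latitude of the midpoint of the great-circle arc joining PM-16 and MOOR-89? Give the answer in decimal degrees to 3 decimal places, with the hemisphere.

52.656°S

Bx = cos φ₂ cos Δλ = 0.725173,  By = cos φ₂ sin Δλ = 0.064355
φₘ = atan2(sin φ₁ + sin φ₂, √((cos φ₁ + Bx)² + By²)) = -52.65576°
λₘ = λ₁ + atan2(By, cos φ₁ + Bx) = 131.75176°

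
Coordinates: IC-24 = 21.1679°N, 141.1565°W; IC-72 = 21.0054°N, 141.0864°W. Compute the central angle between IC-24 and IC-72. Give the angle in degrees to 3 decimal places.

0.175°

Δφ = -0.1625°,  Δλ = 0.0701°
a = sin²(Δφ/2) + cos φ₁ cos φ₂ sin²(Δλ/2) = 0.000002
c = 2·arcsin(√a) = 0.003057 rad = 0.1752°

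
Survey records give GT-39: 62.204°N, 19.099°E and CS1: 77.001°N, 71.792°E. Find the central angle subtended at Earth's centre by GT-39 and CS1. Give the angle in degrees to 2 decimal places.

22.25°

Δφ = 14.7970°,  Δλ = 52.6930°
a = sin²(Δφ/2) + cos φ₁ cos φ₂ sin²(Δλ/2) = 0.037241
c = 2·arcsin(√a) = 0.388395 rad = 22.2534°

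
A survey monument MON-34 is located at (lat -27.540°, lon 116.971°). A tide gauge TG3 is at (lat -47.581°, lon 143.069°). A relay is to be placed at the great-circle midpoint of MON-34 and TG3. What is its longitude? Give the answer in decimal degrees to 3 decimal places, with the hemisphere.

128.216°E

Bx = cos φ₂ cos Δλ = 0.605772,  By = cos φ₂ sin Δλ = 0.296739
φₘ = atan2(sin φ₁ + sin φ₂, √((cos φ₁ + Bx)² + By²)) = -38.27340°
λₘ = λ₁ + atan2(By, cos φ₁ + Bx) = 128.21619°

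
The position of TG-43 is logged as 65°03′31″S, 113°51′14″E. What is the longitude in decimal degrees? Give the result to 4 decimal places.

113° + 51′/60 + 14″/3600 = 113 + 0.85000 + 0.00389 = 113.8539°

113.8539°E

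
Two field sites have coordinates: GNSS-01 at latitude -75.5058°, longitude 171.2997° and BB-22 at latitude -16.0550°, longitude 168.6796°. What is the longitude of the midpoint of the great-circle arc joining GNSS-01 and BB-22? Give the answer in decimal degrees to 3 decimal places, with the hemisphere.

169.221°E

Bx = cos φ₂ cos Δλ = 0.959992,  By = cos φ₂ sin Δλ = -0.043930
φₘ = atan2(sin φ₁ + sin φ₂, √((cos φ₁ + Bx)² + By²)) = -45.78531°
λₘ = λ₁ + atan2(By, cos φ₁ + Bx) = 169.22089°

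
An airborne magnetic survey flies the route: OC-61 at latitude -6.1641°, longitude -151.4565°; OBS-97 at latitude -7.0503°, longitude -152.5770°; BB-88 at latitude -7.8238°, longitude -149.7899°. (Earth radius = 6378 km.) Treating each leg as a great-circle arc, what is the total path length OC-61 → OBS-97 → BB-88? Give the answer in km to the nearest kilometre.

478 km

OC-61→OBS-97: c = 0.024832 rad, d = 158.38 km
OBS-97→BB-88: c = 0.050088 rad, d = 319.46 km
Total = 158.38 + 319.46 = 477.84 km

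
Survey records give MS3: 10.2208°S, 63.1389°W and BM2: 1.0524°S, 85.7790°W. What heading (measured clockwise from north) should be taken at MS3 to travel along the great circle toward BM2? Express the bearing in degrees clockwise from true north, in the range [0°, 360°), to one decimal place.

Δλ = -22.6401°
y = sin Δλ · cos φ₂ = -0.384876
x = cos φ₁ sin φ₂ − sin φ₁ cos φ₂ cos Δλ = 0.145666
θ = atan2(y, x) = -69.2697° → 290.7303° (mod 360°)

290.7°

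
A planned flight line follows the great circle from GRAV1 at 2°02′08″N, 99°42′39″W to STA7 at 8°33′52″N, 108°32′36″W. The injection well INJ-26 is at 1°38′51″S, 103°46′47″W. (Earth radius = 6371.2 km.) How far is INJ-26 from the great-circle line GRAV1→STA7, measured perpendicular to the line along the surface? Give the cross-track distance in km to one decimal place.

599.1 km

GRAV1: φ = +2.03556°, λ = -99.71083°
STA7: φ = +8.56444°, λ = -108.54333°
INJ-26: φ = -1.64750°, λ = -103.77972°
δ₁₃ = central angle GRAV1→INJ-26 = 0.095778 rad  (haversine)
θ₁₃ = bearing GRAV1→INJ-26 = 227.873°,  θ₁₂ = bearing GRAV1→STA7 = 306.929°
dₓₜ = R·arcsin(sin δ₁₃ · sin(θ₁₃ − θ₁₂)) = 6371.2·arcsin(0.09563·sin(-79.056°)) = -599.093 km
|dₓₜ| = 599.093 km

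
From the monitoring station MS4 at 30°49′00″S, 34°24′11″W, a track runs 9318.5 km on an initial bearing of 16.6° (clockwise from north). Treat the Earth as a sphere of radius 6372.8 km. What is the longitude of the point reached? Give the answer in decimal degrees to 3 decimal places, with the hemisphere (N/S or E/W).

MS4: φ = -30.81667°, λ = -34.40306°
δ = d/R = 9318.5/6372.8 = 1.462230 rad
φ₂ = arcsin(sin φ₁ cos δ + cos φ₁ sin δ cos θ)
   = arcsin(-0.51229·0.10835 + 0.85881·0.99411·0.95832) = 49.69960°
λ₂ = λ₁ + atan2(sin θ sin δ cos φ₁, cos δ − sin φ₁ sin φ₂) = -8.35672°

8.357°W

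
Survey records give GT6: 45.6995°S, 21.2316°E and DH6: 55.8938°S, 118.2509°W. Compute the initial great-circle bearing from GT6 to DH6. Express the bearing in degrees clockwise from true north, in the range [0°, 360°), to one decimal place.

202.4°

Δλ = -139.4825°
y = sin Δλ · cos φ₂ = -0.364294
x = cos φ₁ sin φ₂ − sin φ₁ cos φ₂ cos Δλ = -0.883369
θ = atan2(y, x) = -157.5891° → 202.4109° (mod 360°)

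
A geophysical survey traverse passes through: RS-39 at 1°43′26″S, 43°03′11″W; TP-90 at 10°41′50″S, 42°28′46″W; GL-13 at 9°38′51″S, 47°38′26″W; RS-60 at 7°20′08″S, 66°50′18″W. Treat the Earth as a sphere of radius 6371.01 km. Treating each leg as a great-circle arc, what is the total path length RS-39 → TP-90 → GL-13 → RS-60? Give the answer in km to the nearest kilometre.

RS-39: φ = -1.72389°, λ = -43.05306°
TP-90: φ = -10.69722°, λ = -42.47944°
GL-13: φ = -9.64750°, λ = -47.64056°
RS-60: φ = -7.33556°, λ = -66.83833°
RS-39→TP-90: c = 0.156929 rad, d = 999.80 km
TP-90→GL-13: c = 0.090533 rad, d = 576.79 km
GL-13→RS-60: c = 0.333781 rad, d = 2126.52 km
Total = 999.80 + 576.79 + 2126.52 = 3703.11 km

3703 km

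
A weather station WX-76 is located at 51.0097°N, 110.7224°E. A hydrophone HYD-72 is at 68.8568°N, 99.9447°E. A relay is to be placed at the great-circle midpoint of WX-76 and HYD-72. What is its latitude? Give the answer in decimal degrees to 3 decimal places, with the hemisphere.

60.035°N

Bx = cos φ₂ cos Δλ = 0.354337,  By = cos φ₂ sin Δλ = -0.067451
φₘ = atan2(sin φ₁ + sin φ₂, √((cos φ₁ + Bx)² + By²)) = 60.03506°
λₘ = λ₁ + atan2(By, cos φ₁ + Bx) = 106.79918°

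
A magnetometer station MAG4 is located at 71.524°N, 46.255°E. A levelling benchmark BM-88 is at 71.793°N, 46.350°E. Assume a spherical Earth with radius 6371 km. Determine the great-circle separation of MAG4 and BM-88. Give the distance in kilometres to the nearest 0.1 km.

30.1 km

Δφ = 0.2690°,  Δλ = 0.0950°
a = sin²(Δφ/2) + cos φ₁ cos φ₂ sin²(Δλ/2) = 0.000006
c = 2·arcsin(√a) = 0.004724 rad = 0.2707°
d = R·c = 6371 × 0.004724 = 30.1 km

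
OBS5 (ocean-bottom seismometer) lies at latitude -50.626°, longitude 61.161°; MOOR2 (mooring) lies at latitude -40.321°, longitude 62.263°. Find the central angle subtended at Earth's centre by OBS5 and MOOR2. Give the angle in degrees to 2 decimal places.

Δφ = 10.3050°,  Δλ = 1.1020°
a = sin²(Δφ/2) + cos φ₁ cos φ₂ sin²(Δλ/2) = 0.008110
c = 2·arcsin(√a) = 0.180356 rad = 10.3336°

10.33°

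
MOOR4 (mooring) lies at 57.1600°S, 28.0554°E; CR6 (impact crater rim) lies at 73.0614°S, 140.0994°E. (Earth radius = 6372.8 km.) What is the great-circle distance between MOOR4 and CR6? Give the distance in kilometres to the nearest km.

Δφ = -15.9014°,  Δλ = 112.0440°
a = sin²(Δφ/2) + cos φ₁ cos φ₂ sin²(Δλ/2) = 0.127780
c = 2·arcsin(√a) = 0.731101 rad = 41.8890°
d = R·c = 6372.8 × 0.731101 = 4659.2 km

4659 km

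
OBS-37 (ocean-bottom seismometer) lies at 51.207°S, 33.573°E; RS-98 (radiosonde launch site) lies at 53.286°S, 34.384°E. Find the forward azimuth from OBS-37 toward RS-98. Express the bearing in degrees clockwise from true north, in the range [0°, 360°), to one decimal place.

166.9°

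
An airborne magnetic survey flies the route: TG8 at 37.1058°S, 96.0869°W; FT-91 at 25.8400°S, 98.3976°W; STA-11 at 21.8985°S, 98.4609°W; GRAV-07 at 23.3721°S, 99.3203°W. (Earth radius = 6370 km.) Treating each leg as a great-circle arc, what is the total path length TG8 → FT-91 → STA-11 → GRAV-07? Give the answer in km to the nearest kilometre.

1896 km

TG8→FT-91: c = 0.199591 rad, d = 1271.39 km
FT-91→STA-11: c = 0.068800 rad, d = 438.25 km
STA-11→GRAV-07: c = 0.029208 rad, d = 186.06 km
Total = 1271.39 + 438.25 + 186.06 = 1895.70 km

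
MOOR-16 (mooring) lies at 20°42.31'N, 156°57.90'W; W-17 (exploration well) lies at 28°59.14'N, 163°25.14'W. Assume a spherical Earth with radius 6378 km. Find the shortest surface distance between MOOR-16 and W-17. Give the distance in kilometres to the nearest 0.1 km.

1128.4 km

MOOR-16: φ = +20.70517°, λ = -156.96500°
W-17: φ = +28.98567°, λ = -163.41900°
Δφ = 8.2805°,  Δλ = -6.4540°
a = sin²(Δφ/2) + cos φ₁ cos φ₂ sin²(Δλ/2) = 0.007805
c = 2·arcsin(√a) = 0.176927 rad = 10.1372°
d = R·c = 6378 × 0.176927 = 1128.4 km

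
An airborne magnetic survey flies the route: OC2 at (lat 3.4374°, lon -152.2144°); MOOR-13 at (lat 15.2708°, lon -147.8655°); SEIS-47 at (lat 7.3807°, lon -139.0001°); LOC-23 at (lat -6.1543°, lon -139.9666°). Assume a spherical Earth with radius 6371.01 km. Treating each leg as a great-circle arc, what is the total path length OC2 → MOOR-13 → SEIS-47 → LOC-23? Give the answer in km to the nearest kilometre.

4213 km

OC2→MOOR-13: c = 0.219642 rad, d = 1399.34 km
MOOR-13→SEIS-47: c = 0.204790 rad, d = 1304.72 km
SEIS-47→LOC-23: c = 0.236829 rad, d = 1508.84 km
Total = 1399.34 + 1304.72 + 1508.84 = 4212.90 km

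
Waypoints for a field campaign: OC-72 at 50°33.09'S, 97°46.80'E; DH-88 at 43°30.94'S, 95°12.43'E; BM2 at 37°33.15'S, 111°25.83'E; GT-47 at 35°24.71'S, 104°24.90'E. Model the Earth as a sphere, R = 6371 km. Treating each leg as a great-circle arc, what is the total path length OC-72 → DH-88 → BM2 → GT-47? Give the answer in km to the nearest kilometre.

2996 km

OC-72: φ = -50.55150°, λ = +97.78000°
DH-88: φ = -43.51567°, λ = +95.20717°
BM2: φ = -37.55250°, λ = +111.43050°
GT-47: φ = -35.41183°, λ = +104.41500°
OC-72→DH-88: c = 0.126534 rad, d = 806.15 km
DH-88→BM2: c = 0.238492 rad, d = 1519.43 km
BM2→GT-47: c = 0.105266 rad, d = 670.65 km
Total = 806.15 + 1519.43 + 670.65 = 2996.23 km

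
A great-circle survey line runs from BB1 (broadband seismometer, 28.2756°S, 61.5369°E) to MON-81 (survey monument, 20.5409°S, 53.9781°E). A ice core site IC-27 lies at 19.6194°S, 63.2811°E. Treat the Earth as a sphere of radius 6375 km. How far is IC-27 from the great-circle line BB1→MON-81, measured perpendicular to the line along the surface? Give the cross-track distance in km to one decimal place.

δ₁₃ = central angle BB1→IC-27 = 0.153612 rad  (haversine)
θ₁₃ = bearing BB1→IC-27 = 10.800°,  θ₁₂ = bearing BB1→MON-81 = 316.703°
dₓₜ = R·arcsin(sin δ₁₃ · sin(θ₁₃ − θ₁₂)) = 6375·arcsin(0.15301·sin(-305.904°)) = 792.138 km
|dₓₜ| = 792.138 km

792.1 km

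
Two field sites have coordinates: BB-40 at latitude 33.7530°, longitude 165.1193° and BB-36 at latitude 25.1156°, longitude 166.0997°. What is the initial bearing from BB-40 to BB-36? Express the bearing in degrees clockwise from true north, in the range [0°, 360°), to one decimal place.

174.1°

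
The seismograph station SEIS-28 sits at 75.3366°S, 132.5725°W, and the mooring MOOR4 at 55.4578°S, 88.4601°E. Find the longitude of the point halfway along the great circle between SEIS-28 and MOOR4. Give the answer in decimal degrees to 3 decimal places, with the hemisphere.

112.301°E

Bx = cos φ₂ cos Δλ = -0.427718,  By = cos φ₂ sin Δλ = -0.372237
φₘ = atan2(sin φ₁ + sin φ₂, √((cos φ₁ + Bx)² + By²)) = -77.07212°
λₘ = λ₁ + atan2(By, cos φ₁ + Bx) = 112.30104°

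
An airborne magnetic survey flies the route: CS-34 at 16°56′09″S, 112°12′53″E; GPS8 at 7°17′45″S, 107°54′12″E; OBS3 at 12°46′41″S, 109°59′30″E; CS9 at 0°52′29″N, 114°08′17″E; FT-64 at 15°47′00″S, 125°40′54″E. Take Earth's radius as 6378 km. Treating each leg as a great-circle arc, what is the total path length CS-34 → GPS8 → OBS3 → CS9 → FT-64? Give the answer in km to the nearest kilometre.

5657 km

CS-34: φ = -16.93583°, λ = +112.21472°
GPS8: φ = -7.29583°, λ = +107.90333°
OBS3: φ = -12.77806°, λ = +109.99167°
CS9: φ = +0.87472°, λ = +114.13806°
FT-64: φ = -15.78333°, λ = +125.68167°
CS-34→GPS8: c = 0.183592 rad, d = 1170.95 km
GPS8→OBS3: c = 0.102187 rad, d = 651.75 km
OBS3→CS9: c = 0.248869 rad, d = 1587.28 km
CS9→FT-64: c = 0.352333 rad, d = 2247.18 km
Total = 1170.95 + 651.75 + 1587.28 + 2247.18 = 5657.17 km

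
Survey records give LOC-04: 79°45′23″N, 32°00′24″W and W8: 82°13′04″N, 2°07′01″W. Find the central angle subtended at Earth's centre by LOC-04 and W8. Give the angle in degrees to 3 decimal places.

5.206°

LOC-04: φ = +79.75639°, λ = -32.00667°
W8: φ = +82.21778°, λ = -2.11694°
Δφ = 2.4614°,  Δλ = 29.8897°
a = sin²(Δφ/2) + cos φ₁ cos φ₂ sin²(Δλ/2) = 0.002063
c = 2·arcsin(√a) = 0.090867 rad = 5.2063°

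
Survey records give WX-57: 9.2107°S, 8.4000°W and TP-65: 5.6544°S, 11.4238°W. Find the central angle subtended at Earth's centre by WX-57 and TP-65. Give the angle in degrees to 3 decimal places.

Δφ = 3.5563°,  Δλ = -3.0238°
a = sin²(Δφ/2) + cos φ₁ cos φ₂ sin²(Δλ/2) = 0.001647
c = 2·arcsin(√a) = 0.081180 rad = 4.6513°

4.651°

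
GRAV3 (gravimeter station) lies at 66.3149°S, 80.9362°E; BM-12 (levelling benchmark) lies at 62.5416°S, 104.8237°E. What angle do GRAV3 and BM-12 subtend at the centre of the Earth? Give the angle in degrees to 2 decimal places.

Δφ = 3.7733°,  Δλ = 23.8875°
a = sin²(Δφ/2) + cos φ₁ cos φ₂ sin²(Δλ/2) = 0.009017
c = 2·arcsin(√a) = 0.190203 rad = 10.8978°

10.90°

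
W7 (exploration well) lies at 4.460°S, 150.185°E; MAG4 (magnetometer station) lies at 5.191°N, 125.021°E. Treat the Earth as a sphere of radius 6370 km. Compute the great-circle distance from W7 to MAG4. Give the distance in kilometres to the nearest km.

Δφ = 9.6510°,  Δλ = -25.1640°
a = sin²(Δφ/2) + cos φ₁ cos φ₂ sin²(Δλ/2) = 0.054191
c = 2·arcsin(√a) = 0.469892 rad = 26.9228°
d = R·c = 6370 × 0.469892 = 2993.2 km

2993 km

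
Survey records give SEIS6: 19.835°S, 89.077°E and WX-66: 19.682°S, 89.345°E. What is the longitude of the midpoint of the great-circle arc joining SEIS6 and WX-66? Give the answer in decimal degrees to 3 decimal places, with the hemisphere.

89.211°E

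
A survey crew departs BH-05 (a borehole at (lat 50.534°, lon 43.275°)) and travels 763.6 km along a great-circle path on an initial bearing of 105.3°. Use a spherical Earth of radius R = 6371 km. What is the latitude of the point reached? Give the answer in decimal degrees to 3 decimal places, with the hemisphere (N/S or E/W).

48.280°N

δ = d/R = 763.6/6371 = 0.119856 rad
φ₂ = arcsin(sin φ₁ cos δ + cos φ₁ sin δ cos θ)
   = arcsin(0.77200·0.99283 + 0.63562·0.11957·-0.26387) = 48.28027°
λ₂ = λ₁ + atan2(sin θ sin δ cos φ₁, cos δ − sin φ₁ sin φ₂) = 53.25492°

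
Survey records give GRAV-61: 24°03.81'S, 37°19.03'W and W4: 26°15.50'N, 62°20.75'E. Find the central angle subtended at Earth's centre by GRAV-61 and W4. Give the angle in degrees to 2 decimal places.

108.53°

GRAV-61: φ = -24.06350°, λ = -37.31717°
W4: φ = +26.25833°, λ = +62.34583°
Δφ = 50.3218°,  Δλ = 99.6630°
a = sin²(Δφ/2) + cos φ₁ cos φ₂ sin²(Δλ/2) = 0.658923
c = 2·arcsin(√a) = 1.894253 rad = 108.5327°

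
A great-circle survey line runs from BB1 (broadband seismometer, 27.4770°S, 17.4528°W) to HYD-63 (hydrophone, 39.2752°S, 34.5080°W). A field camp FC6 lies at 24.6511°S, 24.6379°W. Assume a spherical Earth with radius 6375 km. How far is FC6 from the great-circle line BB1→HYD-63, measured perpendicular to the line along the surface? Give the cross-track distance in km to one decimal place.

δ₁₃ = central angle BB1→FC6 = 0.122943 rad  (haversine)
θ₁₃ = bearing BB1→FC6 = 292.035°,  θ₁₂ = bearing BB1→HYD-63 = 225.880°
dₓₜ = R·arcsin(sin δ₁₃ · sin(θ₁₃ − θ₁₂)) = 6375·arcsin(0.12263·sin(66.155°)) = 716.566 km
|dₓₜ| = 716.566 km

716.6 km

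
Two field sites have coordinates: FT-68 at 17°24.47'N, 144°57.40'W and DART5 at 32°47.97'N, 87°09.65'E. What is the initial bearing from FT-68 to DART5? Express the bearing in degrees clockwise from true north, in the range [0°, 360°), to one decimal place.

FT-68: φ = +17.40783°, λ = -144.95667°
DART5: φ = +32.79950°, λ = +87.16083°
Δλ = -127.8825°
y = sin Δλ · cos φ₂ = -0.663439
x = cos φ₁ sin φ₂ − sin φ₁ cos φ₂ cos Δλ = 0.671307
θ = atan2(y, x) = -44.6623° → 315.3377° (mod 360°)

315.3°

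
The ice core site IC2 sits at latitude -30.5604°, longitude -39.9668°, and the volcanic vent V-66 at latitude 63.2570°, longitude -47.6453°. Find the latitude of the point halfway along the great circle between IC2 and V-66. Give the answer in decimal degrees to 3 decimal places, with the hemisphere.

16.380°N

Bx = cos φ₂ cos Δλ = 0.445954,  By = cos φ₂ sin Δλ = -0.060125
φₘ = atan2(sin φ₁ + sin φ₂, √((cos φ₁ + Bx)² + By²)) = 16.37967°
λₘ = λ₁ + atan2(By, cos φ₁ + Bx) = -42.60058°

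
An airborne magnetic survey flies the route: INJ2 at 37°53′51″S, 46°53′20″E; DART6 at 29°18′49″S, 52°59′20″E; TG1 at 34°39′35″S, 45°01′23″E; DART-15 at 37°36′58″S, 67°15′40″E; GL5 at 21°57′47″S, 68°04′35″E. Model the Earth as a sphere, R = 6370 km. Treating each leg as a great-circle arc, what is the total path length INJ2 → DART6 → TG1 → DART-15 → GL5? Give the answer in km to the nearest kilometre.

5826 km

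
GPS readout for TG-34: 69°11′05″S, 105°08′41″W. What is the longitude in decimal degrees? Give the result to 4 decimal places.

105° + 8′/60 + 41″/3600 = 105 + 0.13333 + 0.01139 = 105.1447°

105.1447°W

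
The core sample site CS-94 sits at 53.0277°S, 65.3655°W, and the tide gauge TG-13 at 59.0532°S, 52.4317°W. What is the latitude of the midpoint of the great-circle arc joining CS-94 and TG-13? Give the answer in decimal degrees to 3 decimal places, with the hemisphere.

56.209°S

Bx = cos φ₂ cos Δλ = 0.501195,  By = cos φ₂ sin Δλ = 0.115100
φₘ = atan2(sin φ₁ + sin φ₂, √((cos φ₁ + Bx)² + By²)) = -56.20866°
λₘ = λ₁ + atan2(By, cos φ₁ + Bx) = -59.40612°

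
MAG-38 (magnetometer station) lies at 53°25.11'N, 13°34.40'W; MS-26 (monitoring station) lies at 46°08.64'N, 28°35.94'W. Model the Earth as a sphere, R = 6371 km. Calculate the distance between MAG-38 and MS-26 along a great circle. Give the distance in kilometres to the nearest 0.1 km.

MAG-38: φ = +53.41850°, λ = -13.57333°
MS-26: φ = +46.14400°, λ = -28.59900°
Δφ = -7.2745°,  Δλ = -15.0257°
a = sin²(Δφ/2) + cos φ₁ cos φ₂ sin²(Δλ/2) = 0.011083
c = 2·arcsin(√a) = 0.210946 rad = 12.0863°
d = R·c = 6371 × 0.210946 = 1343.9 km

1343.9 km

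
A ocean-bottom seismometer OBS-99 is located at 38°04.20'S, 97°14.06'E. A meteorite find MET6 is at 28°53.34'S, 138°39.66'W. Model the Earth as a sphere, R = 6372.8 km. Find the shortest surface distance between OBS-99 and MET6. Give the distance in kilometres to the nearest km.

OBS-99: φ = -38.07000°, λ = +97.23433°
MET6: φ = -28.88900°, λ = -138.66100°
Δφ = 9.1810°,  Δλ = 124.1047°
a = sin²(Δφ/2) + cos φ₁ cos φ₂ sin²(Δλ/2) = 0.544295
c = 2·arcsin(√a) = 1.659502 rad = 95.0825°
d = R·c = 6372.8 × 1.659502 = 10575.7 km

10576 km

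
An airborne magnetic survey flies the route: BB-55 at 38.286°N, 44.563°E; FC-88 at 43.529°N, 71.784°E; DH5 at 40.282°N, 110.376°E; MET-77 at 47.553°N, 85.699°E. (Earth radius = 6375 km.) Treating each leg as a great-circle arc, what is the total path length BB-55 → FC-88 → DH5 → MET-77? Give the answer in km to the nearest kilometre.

BB-55→FC-88: c = 0.368723 rad, d = 2350.61 km
FC-88→DH5: c = 0.499961 rad, d = 3187.25 km
DH5→MET-77: c = 0.333389 rad, d = 2125.35 km
Total = 2350.61 + 3187.25 + 2125.35 = 7663.21 km

7663 km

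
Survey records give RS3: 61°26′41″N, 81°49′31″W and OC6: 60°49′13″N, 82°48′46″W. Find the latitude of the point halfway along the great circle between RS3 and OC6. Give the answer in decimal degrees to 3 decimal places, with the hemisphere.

61.133°N

RS3: φ = +61.44472°, λ = -81.82528°
OC6: φ = +60.82028°, λ = -82.81278°
Bx = cos φ₂ cos Δλ = 0.487478,  By = cos φ₂ sin Δλ = -0.008403
φₘ = atan2(sin φ₁ + sin φ₂, √((cos φ₁ + Bx)² + By²)) = 61.13340°
λₘ = λ₁ + atan2(By, cos φ₁ + Bx) = -82.32391°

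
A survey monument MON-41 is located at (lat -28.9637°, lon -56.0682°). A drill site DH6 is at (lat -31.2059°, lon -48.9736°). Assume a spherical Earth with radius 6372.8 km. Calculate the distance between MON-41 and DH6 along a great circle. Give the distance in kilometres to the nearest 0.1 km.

Δφ = -2.2422°,  Δλ = 7.0946°
a = sin²(Δφ/2) + cos φ₁ cos φ₂ sin²(Δλ/2) = 0.003248
c = 2·arcsin(√a) = 0.114037 rad = 6.5338°
d = R·c = 6372.8 × 0.114037 = 726.7 km

726.7 km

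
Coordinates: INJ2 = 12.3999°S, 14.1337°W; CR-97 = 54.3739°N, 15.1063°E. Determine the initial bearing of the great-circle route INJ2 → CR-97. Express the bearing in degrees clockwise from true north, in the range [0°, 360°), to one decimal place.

17.5°

Δλ = 29.2400°
y = sin Δλ · cos φ₂ = 0.284530
x = cos φ₁ sin φ₂ − sin φ₁ cos φ₂ cos Δλ = 0.903017
θ = atan2(y, x) = 17.4890° → 17.4890° (mod 360°)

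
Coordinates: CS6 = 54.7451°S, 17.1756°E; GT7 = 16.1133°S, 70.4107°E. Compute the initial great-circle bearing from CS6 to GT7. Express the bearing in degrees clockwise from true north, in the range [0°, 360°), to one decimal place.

68.1°

Δλ = 53.2351°
y = sin Δλ · cos φ₂ = 0.769627
x = cos φ₁ sin φ₂ − sin φ₁ cos φ₂ cos Δλ = 0.309357
θ = atan2(y, x) = 68.1020° → 68.1020° (mod 360°)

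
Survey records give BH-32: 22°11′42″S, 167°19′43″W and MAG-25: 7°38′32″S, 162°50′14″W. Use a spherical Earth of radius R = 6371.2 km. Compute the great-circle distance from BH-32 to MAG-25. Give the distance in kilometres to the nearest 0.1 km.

1688.2 km

BH-32: φ = -22.19500°, λ = -167.32861°
MAG-25: φ = -7.64222°, λ = -162.83722°
Δφ = 14.5528°,  Δλ = 4.4914°
a = sin²(Δφ/2) + cos φ₁ cos φ₂ sin²(Δλ/2) = 0.017451
c = 2·arcsin(√a) = 0.264977 rad = 15.1821°
d = R·c = 6371.2 × 0.264977 = 1688.2 km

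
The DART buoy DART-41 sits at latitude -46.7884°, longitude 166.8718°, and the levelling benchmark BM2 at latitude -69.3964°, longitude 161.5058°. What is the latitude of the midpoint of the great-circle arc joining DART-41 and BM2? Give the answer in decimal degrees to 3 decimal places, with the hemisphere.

Bx = cos φ₂ cos Δλ = 0.350358,  By = cos φ₂ sin Δλ = -0.032909
φₘ = atan2(sin φ₁ + sin φ₂, √((cos φ₁ + Bx)² + By²)) = -58.11768°
λₘ = λ₁ + atan2(By, cos φ₁ + Bx) = 165.05073°

58.118°S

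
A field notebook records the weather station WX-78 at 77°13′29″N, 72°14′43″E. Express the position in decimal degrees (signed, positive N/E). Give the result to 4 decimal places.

+77.2247°, +72.2453°

lat: 77.2247° N → +77.2247°
lon: 72.2453° E → +72.2453°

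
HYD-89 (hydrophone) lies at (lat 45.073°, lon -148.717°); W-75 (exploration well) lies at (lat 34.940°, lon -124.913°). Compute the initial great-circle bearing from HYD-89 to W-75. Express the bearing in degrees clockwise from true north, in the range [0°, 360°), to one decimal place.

110.9°

Δλ = 23.8040°
y = sin Δλ · cos φ₂ = 0.330860
x = cos φ₁ sin φ₂ − sin φ₁ cos φ₂ cos Δλ = -0.126561
θ = atan2(y, x) = 110.9329° → 110.9329° (mod 360°)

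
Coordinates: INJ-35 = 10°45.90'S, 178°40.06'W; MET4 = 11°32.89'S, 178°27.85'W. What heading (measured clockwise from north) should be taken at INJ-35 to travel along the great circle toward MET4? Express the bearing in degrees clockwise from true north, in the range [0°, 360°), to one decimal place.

INJ-35: φ = -10.76500°, λ = -178.66767°
MET4: φ = -11.54817°, λ = -178.46417°
Δλ = 0.2035°
y = sin Δλ · cos φ₂ = 0.003480
x = cos φ₁ sin φ₂ − sin φ₁ cos φ₂ cos Δλ = -0.013670
θ = atan2(y, x) = 165.7177° → 165.7177° (mod 360°)

165.7°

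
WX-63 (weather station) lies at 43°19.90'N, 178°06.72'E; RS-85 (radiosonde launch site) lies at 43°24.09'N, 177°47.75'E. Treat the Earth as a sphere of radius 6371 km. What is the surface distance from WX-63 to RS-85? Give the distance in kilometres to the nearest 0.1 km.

WX-63: φ = +43.33167°, λ = +178.11200°
RS-85: φ = +43.40150°, λ = +177.79583°
Δφ = 0.0698°,  Δλ = -0.3162°
a = sin²(Δφ/2) + cos φ₁ cos φ₂ sin²(Δλ/2) = 0.000004
c = 2·arcsin(√a) = 0.004193 rad = 0.2402°
d = R·c = 6371 × 0.004193 = 26.7 km

26.7 km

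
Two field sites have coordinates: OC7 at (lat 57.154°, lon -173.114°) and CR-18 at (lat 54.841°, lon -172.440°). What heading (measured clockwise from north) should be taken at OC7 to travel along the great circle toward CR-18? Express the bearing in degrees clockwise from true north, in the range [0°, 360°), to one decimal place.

Δλ = 0.6740°
y = sin Δλ · cos φ₂ = 0.006774
x = cos φ₁ sin φ₂ − sin φ₁ cos φ₂ cos Δλ = -0.040325
θ = atan2(y, x) = 170.4644° → 170.4644° (mod 360°)

170.5°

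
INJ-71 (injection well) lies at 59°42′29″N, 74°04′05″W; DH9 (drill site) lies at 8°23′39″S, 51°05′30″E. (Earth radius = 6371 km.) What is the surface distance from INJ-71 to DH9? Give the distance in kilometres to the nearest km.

INJ-71: φ = +59.70806°, λ = -74.06806°
DH9: φ = -8.39417°, λ = +51.09167°
Δφ = -68.1022°,  Δλ = 125.1597°
a = sin²(Δφ/2) + cos φ₁ cos φ₂ sin²(Δλ/2) = 0.706703
c = 2·arcsin(√a) = 1.996987 rad = 114.4189°
d = R·c = 6371 × 1.996987 = 12722.8 km

12723 km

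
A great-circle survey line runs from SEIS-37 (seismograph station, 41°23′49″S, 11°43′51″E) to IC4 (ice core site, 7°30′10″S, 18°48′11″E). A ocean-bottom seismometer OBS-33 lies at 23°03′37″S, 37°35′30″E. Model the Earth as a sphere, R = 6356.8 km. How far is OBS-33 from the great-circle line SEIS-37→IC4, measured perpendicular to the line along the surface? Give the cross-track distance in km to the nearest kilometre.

SEIS-37: φ = -41.39694°, λ = +11.73083°
IC4: φ = -7.50278°, λ = +18.80306°
OBS-33: φ = -23.06028°, λ = +37.59167°
δ₁₃ = central angle SEIS-37→OBS-33 = 0.494714 rad  (haversine)
θ₁₃ = bearing SEIS-37→OBS-33 = 57.704°,  θ₁₂ = bearing SEIS-37→IC4 = 12.455°
dₓₜ = R·arcsin(sin δ₁₃ · sin(θ₁₃ − θ₁₂)) = 6356.8·arcsin(0.47478·sin(45.250°)) = 2186.227 km
|dₓₜ| = 2186.227 km

2186 km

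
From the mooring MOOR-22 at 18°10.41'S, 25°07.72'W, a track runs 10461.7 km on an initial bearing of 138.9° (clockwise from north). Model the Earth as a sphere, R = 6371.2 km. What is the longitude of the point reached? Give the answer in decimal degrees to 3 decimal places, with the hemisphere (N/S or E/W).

89.605°E

MOOR-22: φ = -18.17350°, λ = -25.12867°
δ = d/R = 10461.7/6371.2 = 1.642030 rad
φ₂ = arcsin(sin φ₁ cos δ + cos φ₁ sin δ cos θ)
   = arcsin(-0.31190·-0.07117 + 0.95012·0.99746·-0.75356) = -43.78535°
λ₂ = λ₁ + atan2(sin θ sin δ cos φ₁, cos δ − sin φ₁ sin φ₂) = 89.60506°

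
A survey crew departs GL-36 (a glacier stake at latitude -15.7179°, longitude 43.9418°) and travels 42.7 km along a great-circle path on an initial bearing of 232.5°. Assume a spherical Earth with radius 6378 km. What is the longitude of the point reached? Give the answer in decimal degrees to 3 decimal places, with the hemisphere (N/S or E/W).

δ = d/R = 42.7/6378 = 0.006695 rad
φ₂ = arcsin(sin φ₁ cos δ + cos φ₁ sin δ cos θ)
   = arcsin(-0.27090·0.99998 + 0.96261·0.00669·-0.60876) = -15.95119°
λ₂ = λ₁ + atan2(sin θ sin δ cos φ₁, cos δ − sin φ₁ sin φ₂) = 43.62529°

43.625°E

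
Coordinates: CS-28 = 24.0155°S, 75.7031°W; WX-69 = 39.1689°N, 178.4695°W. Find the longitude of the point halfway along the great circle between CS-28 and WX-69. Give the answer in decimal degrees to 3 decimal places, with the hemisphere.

121.239°W

Bx = cos φ₂ cos Δλ = -0.171320,  By = cos φ₂ sin Δλ = -0.756122
φₘ = atan2(sin φ₁ + sin φ₂, √((cos φ₁ + Bx)² + By²)) = 11.97049°
λₘ = λ₁ + atan2(By, cos φ₁ + Bx) = -121.23873°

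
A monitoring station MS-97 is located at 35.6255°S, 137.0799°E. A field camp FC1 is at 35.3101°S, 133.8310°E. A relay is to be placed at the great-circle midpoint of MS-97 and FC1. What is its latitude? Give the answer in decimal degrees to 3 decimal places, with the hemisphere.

Bx = cos φ₂ cos Δλ = 0.814724,  By = cos φ₂ sin Δλ = -0.046248
φₘ = atan2(sin φ₁ + sin φ₂, √((cos φ₁ + Bx)² + By²)) = -35.47868°
λₘ = λ₁ + atan2(By, cos φ₁ + Bx) = 135.45226°

35.479°S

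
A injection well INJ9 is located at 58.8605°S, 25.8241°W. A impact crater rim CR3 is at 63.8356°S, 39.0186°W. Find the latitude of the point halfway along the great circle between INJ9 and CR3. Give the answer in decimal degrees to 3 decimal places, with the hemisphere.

Bx = cos φ₂ cos Δλ = 0.429308,  By = cos φ₂ sin Δλ = -0.100650
φₘ = atan2(sin φ₁ + sin φ₂, √((cos φ₁ + Bx)² + By²)) = -61.50692°
λₘ = λ₁ + atan2(By, cos φ₁ + Bx) = -31.89449°

61.507°S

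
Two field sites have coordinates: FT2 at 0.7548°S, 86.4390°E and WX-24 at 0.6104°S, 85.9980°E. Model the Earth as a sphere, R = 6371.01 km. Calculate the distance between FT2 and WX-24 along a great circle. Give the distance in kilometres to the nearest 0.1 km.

51.6 km

Δφ = 0.1444°,  Δλ = -0.4410°
a = sin²(Δφ/2) + cos φ₁ cos φ₂ sin²(Δλ/2) = 0.000016
c = 2·arcsin(√a) = 0.008098 rad = 0.4640°
d = R·c = 6371.01 × 0.008098 = 51.6 km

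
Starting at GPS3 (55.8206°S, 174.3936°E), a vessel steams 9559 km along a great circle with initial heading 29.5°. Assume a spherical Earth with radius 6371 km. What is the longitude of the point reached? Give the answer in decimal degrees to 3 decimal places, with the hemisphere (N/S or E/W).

152.654°W

δ = d/R = 9559/6371 = 1.500392 rad
φ₂ = arcsin(sin φ₁ cos δ + cos φ₁ sin δ cos θ)
   = arcsin(-0.82728·0.07035 + 0.56179·0.99752·0.87036) = 25.43878°
λ₂ = λ₁ + atan2(sin θ sin δ cos φ₁, cos δ − sin φ₁ sin φ₂) = -152.65403°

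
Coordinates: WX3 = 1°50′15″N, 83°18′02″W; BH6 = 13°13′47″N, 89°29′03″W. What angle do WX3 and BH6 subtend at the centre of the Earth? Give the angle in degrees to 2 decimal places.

12.93°

WX3: φ = +1.83750°, λ = -83.30056°
BH6: φ = +13.22972°, λ = -89.48417°
Δφ = 11.3922°,  Δλ = -6.1836°
a = sin²(Δφ/2) + cos φ₁ cos φ₂ sin²(Δλ/2) = 0.012681
c = 2·arcsin(√a) = 0.225702 rad = 12.9318°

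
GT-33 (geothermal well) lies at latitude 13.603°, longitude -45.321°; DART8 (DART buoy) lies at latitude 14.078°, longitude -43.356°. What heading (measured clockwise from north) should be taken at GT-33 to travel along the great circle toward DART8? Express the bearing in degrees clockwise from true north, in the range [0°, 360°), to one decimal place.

75.8°

Δλ = 1.9650°
y = sin Δλ · cos φ₂ = 0.033259
x = cos φ₁ sin φ₂ − sin φ₁ cos φ₂ cos Δλ = 0.008424
θ = atan2(y, x) = 75.7862° → 75.7862° (mod 360°)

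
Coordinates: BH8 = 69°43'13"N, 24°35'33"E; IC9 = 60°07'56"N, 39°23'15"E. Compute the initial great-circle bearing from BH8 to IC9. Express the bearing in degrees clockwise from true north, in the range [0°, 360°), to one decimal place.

BH8: φ = +69.72028°, λ = +24.59250°
IC9: φ = +60.13222°, λ = +39.38750°
Δλ = 14.7950°
y = sin Δλ · cos φ₂ = 0.127170
x = cos φ₁ sin φ₂ − sin φ₁ cos φ₂ cos Δλ = -0.151076
θ = atan2(y, x) = 139.9106° → 139.9106° (mod 360°)

139.9°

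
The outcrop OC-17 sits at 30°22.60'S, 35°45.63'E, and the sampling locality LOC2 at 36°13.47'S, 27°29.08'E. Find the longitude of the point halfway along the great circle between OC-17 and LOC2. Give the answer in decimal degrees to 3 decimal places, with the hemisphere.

31.762°E

OC-17: φ = -30.37667°, λ = +35.76050°
LOC2: φ = -36.22450°, λ = +27.48467°
Bx = cos φ₂ cos Δλ = 0.798307,  By = cos φ₂ sin Δλ = -0.116117
φₘ = atan2(sin φ₁ + sin φ₂, √((cos φ₁ + Bx)² + By²)) = -33.36917°
λₘ = λ₁ + atan2(By, cos φ₁ + Bx) = 31.76166°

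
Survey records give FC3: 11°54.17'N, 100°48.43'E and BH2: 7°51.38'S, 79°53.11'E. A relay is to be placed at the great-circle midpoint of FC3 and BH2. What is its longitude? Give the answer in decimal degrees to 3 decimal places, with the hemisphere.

90.281°E

FC3: φ = +11.90283°, λ = +100.80717°
BH2: φ = -7.85633°, λ = +79.88517°
Bx = cos φ₂ cos Δλ = 0.925300,  By = cos φ₂ sin Δλ = -0.353745
φₘ = atan2(sin φ₁ + sin φ₂, √((cos φ₁ + Bx)² + By²)) = 2.05742°
λₘ = λ₁ + atan2(By, cos φ₁ + Bx) = 90.28108°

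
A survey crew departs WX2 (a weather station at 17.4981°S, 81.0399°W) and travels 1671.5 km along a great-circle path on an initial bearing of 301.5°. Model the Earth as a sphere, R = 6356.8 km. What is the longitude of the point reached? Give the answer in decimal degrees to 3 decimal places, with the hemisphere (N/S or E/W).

δ = d/R = 1671.5/6356.8 = 0.262947 rad
φ₂ = arcsin(sin φ₁ cos δ + cos φ₁ sin δ cos θ)
   = arcsin(-0.30067·0.96563 + 0.95373·0.25993·0.52250) = -9.25405°
λ₂ = λ₁ + atan2(sin θ sin δ cos φ₁, cos δ − sin φ₁ sin φ₂) = -94.01613°

94.016°W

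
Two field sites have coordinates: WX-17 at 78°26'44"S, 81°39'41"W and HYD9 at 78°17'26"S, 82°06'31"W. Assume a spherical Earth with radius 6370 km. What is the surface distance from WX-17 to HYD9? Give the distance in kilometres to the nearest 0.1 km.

WX-17: φ = -78.44556°, λ = -81.66139°
HYD9: φ = -78.29056°, λ = -82.10861°
Δφ = 0.1550°,  Δλ = -0.4472°
a = sin²(Δφ/2) + cos φ₁ cos φ₂ sin²(Δλ/2) = 0.000002
c = 2·arcsin(√a) = 0.003130 rad = 0.1793°
d = R·c = 6370 × 0.003130 = 19.9 km

19.9 km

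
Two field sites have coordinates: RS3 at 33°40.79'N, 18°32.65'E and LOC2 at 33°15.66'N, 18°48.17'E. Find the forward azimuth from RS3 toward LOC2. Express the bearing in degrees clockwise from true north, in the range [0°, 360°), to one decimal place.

RS3: φ = +33.67983°, λ = +18.54417°
LOC2: φ = +33.26100°, λ = +18.80283°
Δλ = 0.2587°
y = sin Δλ · cos φ₂ = 0.003775
x = cos φ₁ sin φ₂ − sin φ₁ cos φ₂ cos Δλ = -0.007305
θ = atan2(y, x) = 152.6722° → 152.6722° (mod 360°)

152.7°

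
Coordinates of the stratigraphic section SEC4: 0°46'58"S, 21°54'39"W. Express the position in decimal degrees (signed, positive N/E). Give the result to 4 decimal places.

-0.7828°, -21.9108°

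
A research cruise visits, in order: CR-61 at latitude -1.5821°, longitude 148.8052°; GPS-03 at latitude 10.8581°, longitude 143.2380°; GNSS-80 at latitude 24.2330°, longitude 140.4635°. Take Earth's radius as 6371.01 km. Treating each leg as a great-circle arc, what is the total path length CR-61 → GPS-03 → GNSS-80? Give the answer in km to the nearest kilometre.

3030 km

CR-61→GPS-03: c = 0.237664 rad, d = 1514.16 km
GPS-03→GNSS-80: c = 0.237932 rad, d = 1515.87 km
Total = 1514.16 + 1515.87 = 3030.02 km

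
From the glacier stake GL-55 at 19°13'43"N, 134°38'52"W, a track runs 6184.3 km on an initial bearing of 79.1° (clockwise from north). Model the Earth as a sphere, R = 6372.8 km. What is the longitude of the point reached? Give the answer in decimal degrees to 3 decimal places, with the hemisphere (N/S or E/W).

75.398°W

GL-55: φ = +19.22861°, λ = -134.64778°
δ = d/R = 6184.3/6372.8 = 0.970421 rad
φ₂ = arcsin(sin φ₁ cos δ + cos φ₁ sin δ cos θ)
   = arcsin(0.32934·0.56495 + 0.94421·0.82512·0.18910) = 19.47424°
λ₂ = λ₁ + atan2(sin θ sin δ cos φ₁, cos δ − sin φ₁ sin φ₂) = -75.39821°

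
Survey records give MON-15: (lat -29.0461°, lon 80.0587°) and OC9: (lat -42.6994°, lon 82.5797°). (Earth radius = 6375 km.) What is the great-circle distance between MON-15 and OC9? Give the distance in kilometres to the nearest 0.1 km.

1535.8 km

Δφ = -13.6533°,  Δλ = 2.5210°
a = sin²(Δφ/2) + cos φ₁ cos φ₂ sin²(Δλ/2) = 0.014440
c = 2·arcsin(√a) = 0.240915 rad = 13.8034°
d = R·c = 6375 × 0.240915 = 1535.8 km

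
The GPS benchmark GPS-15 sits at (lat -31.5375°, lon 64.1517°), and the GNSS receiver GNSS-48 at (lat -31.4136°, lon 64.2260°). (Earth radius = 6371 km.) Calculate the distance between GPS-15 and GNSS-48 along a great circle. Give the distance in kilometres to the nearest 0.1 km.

Δφ = 0.1239°,  Δλ = 0.0743°
a = sin²(Δφ/2) + cos φ₁ cos φ₂ sin²(Δλ/2) = 0.000001
c = 2·arcsin(√a) = 0.002429 rad = 0.1392°
d = R·c = 6371 × 0.002429 = 15.5 km

15.5 km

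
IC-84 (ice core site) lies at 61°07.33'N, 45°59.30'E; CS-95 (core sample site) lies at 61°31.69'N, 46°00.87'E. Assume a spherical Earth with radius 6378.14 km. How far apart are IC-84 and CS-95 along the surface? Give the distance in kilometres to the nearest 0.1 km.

IC-84: φ = +61.12217°, λ = +45.98833°
CS-95: φ = +61.52817°, λ = +46.01450°
Δφ = 0.4060°,  Δλ = 0.0262°
a = sin²(Δφ/2) + cos φ₁ cos φ₂ sin²(Δλ/2) = 0.000013
c = 2·arcsin(√a) = 0.007089 rad = 0.4062°
d = R·c = 6378.14 × 0.007089 = 45.2 km

45.2 km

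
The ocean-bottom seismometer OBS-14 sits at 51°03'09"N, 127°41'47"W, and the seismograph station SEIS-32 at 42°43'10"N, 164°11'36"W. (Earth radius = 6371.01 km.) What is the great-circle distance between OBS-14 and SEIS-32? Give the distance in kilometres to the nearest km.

2890 km

OBS-14: φ = +51.05250°, λ = -127.69639°
SEIS-32: φ = +42.71944°, λ = -164.19333°
Δφ = -8.3331°,  Δλ = -36.4969°
a = sin²(Δφ/2) + cos φ₁ cos φ₂ sin²(Δλ/2) = 0.050564
c = 2·arcsin(√a) = 0.453607 rad = 25.9897°
d = R·c = 6371.01 × 0.453607 = 2889.9 km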